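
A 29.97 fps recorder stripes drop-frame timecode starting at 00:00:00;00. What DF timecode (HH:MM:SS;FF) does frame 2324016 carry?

21:32:24;22

Each 10-minute DF block holds 10 × 60 × 30 − 9 × 2 = 17982 frames. 2324016 ÷ 17982 → 129 full blocks, remainder 4338.
Within the partial block the first minute is 1800 frames and each further minute 1798, so 2 further minute boundaries passed. Total skipped labels = 18 × 129 + 2 × 2 = 2326.
Non-drop label index = 2324016 + 2326 = 2326342; at 30 labels/s that is 21:32:24:22, i.e. DF 21:32:24;22.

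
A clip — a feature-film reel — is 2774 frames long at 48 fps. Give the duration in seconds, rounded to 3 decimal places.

Running time = 2774 × 1/48 = 1387/24 s ≈ 57.792 s.

57.792 seconds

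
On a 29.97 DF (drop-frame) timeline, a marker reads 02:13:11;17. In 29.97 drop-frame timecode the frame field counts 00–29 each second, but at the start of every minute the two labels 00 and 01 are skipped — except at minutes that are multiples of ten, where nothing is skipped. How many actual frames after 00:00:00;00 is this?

As if non-drop at 30 labels/s: (2 × 3600 + 13 × 60 + 11) × 30 + 17 = 239747.
Minute boundaries passed: 133; those not divisible by 10: 133 − 13 = 120; dropped labels = 2 × 120 = 240.
Actual frame index = 239747 − 240 = 239507.

239507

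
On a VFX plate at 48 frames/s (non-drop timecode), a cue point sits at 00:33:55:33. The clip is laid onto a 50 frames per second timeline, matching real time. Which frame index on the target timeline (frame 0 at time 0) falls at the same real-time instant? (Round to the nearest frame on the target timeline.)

Source frame index: (0×3600 + 33×60 + 55) × 48 + 33 = 97713.
Real time: 97713 / (48) = 32571/16 s.
Target frame: (32571/16) × (50) = 814275/8 ≈ 101784.375 → 101784.

frame 101784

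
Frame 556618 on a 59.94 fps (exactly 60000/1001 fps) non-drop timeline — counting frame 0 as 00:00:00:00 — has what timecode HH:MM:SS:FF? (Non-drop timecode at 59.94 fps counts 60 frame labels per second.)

02:34:36:58

556618 ÷ 60 = 9276 full seconds, remainder 58 frames.
9276 s = 2 h 34 min 36 s.
Timecode: 02:34:36:58.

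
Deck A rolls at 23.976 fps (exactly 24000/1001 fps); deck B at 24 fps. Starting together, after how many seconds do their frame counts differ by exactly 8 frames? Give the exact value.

The gap grows by |24 − 24000/1001| = 24/1001 frames per second.
Time for a 8-frame gap: 8 ÷ (24/1001) = 1001/3 s.

1001/3 seconds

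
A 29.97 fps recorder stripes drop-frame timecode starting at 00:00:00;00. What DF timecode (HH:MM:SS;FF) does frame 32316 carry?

Each 10-minute DF block holds 10 × 60 × 30 − 9 × 2 = 17982 frames. 32316 ÷ 17982 → 1 full block, remainder 14334.
Within the partial block the first minute is 1800 frames and each further minute 1798, so 7 further minute boundaries passed. Total skipped labels = 18 × 1 + 2 × 7 = 32.
Non-drop label index = 32316 + 32 = 32348; at 30 labels/s that is 00:17:58:08, i.e. DF 00:17:58;08.

00:17:58;08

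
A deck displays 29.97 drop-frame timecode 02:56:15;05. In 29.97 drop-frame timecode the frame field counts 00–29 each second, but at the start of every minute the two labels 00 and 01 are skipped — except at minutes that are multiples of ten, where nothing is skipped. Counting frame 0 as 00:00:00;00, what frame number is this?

316937

As if non-drop at 30 labels/s: (2 × 3600 + 56 × 60 + 15) × 30 + 5 = 317255.
Minute boundaries passed: 176; those not divisible by 10: 176 − 17 = 159; dropped labels = 2 × 159 = 318.
Actual frame index = 317255 − 318 = 316937.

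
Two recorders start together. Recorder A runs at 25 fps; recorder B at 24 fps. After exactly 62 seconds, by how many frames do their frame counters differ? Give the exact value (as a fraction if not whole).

A emits 25 × 62 = 1550 frames; B emits 24 × 62 = 1488.
Difference = 62 frames; B is behind A.

62 frames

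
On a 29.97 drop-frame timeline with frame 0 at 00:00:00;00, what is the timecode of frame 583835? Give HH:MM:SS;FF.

05:24:40;19

Each 10-minute DF block holds 10 × 60 × 30 − 9 × 2 = 17982 frames. 583835 ÷ 17982 → 32 full blocks, remainder 8411.
Within the partial block the first minute is 1800 frames and each further minute 1798, so 4 further minute boundaries passed. Total skipped labels = 18 × 32 + 2 × 4 = 584.
Non-drop label index = 583835 + 584 = 584419; at 30 labels/s that is 05:24:40:19, i.e. DF 05:24:40;19.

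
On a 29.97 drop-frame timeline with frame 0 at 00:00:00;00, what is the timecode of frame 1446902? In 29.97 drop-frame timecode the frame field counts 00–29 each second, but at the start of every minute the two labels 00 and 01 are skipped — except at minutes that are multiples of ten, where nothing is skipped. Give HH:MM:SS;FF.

13:24:38;10

Each 10-minute DF block holds 10 × 60 × 30 − 9 × 2 = 17982 frames. 1446902 ÷ 17982 → 80 full blocks, remainder 8342.
Within the partial block the first minute is 1800 frames and each further minute 1798, so 4 further minute boundaries passed. Total skipped labels = 18 × 80 + 2 × 4 = 1448.
Non-drop label index = 1446902 + 1448 = 1448350; at 30 labels/s that is 13:24:38:10, i.e. DF 13:24:38;10.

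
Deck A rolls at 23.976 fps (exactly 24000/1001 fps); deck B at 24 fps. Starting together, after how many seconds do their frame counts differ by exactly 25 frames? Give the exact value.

The gap grows by |24 − 24000/1001| = 24/1001 frames per second.
Time for a 25-frame gap: 25 ÷ (24/1001) = 25025/24 s.

25025/24 seconds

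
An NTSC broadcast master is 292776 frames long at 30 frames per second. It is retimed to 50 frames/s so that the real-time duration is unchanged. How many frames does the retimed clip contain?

Target frames = source frames × (target rate / source rate) = 292776 × (50)/(30) = 292776 × 5/3 = 487960.

487960 frames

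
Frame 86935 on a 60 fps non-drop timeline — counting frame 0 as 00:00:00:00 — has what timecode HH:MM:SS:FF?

86935 ÷ 60 = 1448 full seconds, remainder 55 frames.
1448 s = 0 h 24 min 8 s.
Timecode: 00:24:08:55.

00:24:08:55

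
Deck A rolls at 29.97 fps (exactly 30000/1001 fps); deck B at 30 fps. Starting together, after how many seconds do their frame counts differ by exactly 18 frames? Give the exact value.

The gap grows by |30 − 30000/1001| = 30/1001 frames per second.
Time for a 18-frame gap: 18 ÷ (30/1001) = 600.6 s.

600.6 seconds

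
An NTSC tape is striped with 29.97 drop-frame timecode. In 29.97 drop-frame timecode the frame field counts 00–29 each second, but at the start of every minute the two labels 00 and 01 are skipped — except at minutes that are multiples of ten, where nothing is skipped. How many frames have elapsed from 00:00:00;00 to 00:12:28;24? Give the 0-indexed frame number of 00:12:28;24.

22442

Complete 10-minute blocks: 1, each 17982 frames → 17982.
Remaining 2 whole minutes in the current block: 1800 + 1 × 1798 = 3598 frames.
Within the current minute: 28 × 30 + 24 − 2 = 862 (labels ;00/;01 skipped at this minute). Total = 17982 + 3598 + 862 = 22442.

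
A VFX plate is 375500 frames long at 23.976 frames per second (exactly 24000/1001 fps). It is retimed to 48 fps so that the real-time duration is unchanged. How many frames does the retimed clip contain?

Target frames = source frames × (target rate / source rate) = 375500 × (48)/(24000/1001) = 375500 × 1001/500 = 751751.

751751 frames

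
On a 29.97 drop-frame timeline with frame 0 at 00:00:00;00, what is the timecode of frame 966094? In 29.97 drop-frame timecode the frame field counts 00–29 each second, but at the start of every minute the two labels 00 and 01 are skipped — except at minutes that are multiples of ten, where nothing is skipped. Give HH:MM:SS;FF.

Each 10-minute DF block holds 10 × 60 × 30 − 9 × 2 = 17982 frames. 966094 ÷ 17982 → 53 full blocks, remainder 13048.
Within the partial block the first minute is 1800 frames and each further minute 1798, so 7 further minute boundaries passed. Total skipped labels = 18 × 53 + 2 × 7 = 968.
Non-drop label index = 966094 + 968 = 967062; at 30 labels/s that is 08:57:15:12, i.e. DF 08:57:15;12.

08:57:15;12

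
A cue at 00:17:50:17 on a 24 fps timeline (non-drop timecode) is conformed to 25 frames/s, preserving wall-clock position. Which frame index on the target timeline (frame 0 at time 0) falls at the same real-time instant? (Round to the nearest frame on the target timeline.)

Source frame index: (0×3600 + 17×60 + 50) × 24 + 17 = 25697.
Real time: 25697 / (24) = 25697/24 s.
Target frame: (25697/24) × (25) = 642425/24 ≈ 26767.708 → 26768.

frame 26768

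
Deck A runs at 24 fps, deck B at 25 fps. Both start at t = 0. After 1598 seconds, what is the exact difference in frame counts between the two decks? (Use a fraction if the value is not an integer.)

1598 frames

A emits 24 × 1598 = 38352 frames; B emits 25 × 1598 = 39950.
Difference = 1598 frames; B is ahead of A.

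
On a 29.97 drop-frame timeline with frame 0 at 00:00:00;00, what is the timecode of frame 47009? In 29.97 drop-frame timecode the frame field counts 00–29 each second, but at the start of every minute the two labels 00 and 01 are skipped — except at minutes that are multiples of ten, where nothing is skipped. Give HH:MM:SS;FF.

00:26:08;17

Each 10-minute DF block holds 10 × 60 × 30 − 9 × 2 = 17982 frames. 47009 ÷ 17982 → 2 full blocks, remainder 11045.
Within the partial block the first minute is 1800 frames and each further minute 1798, so 6 further minute boundaries passed. Total skipped labels = 18 × 2 + 2 × 6 = 48.
Non-drop label index = 47009 + 48 = 47057; at 30 labels/s that is 00:26:08:17, i.e. DF 00:26:08;17.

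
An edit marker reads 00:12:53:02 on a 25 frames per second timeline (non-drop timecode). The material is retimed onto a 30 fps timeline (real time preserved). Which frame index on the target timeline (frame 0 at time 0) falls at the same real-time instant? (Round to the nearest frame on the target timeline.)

frame 23192

Source frame index: (0×3600 + 12×60 + 53) × 25 + 2 = 19327.
Real time: 19327 / (25) = 19327/25 s.
Target frame: (19327/25) × (30) = 115962/5 ≈ 23192.400 → 23192.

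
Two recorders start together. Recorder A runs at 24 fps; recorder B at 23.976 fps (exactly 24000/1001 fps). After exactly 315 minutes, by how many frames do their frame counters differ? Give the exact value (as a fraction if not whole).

315 min = 18900 s.
A emits 24 × 18900 = 453600 frames; B emits 24000/1001 × 18900 = 64800000/143.
Difference = 64800/143 frames (≈ 453.1469); B is behind A.

64800/143 frames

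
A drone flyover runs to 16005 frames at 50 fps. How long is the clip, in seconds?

Running time = 16005 / (50) = 320.1 s.

320.1 seconds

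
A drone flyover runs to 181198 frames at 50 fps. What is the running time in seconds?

Running time = 181198 / (50) = 3623.96 s.

3623.96 seconds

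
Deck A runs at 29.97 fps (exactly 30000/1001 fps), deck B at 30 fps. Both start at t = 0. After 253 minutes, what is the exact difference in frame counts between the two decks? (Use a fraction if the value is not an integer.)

253 min = 15180 s.
A emits 30000/1001 × 15180 = 41400000/91 frames; B emits 30 × 15180 = 455400.
Difference = 41400/91 frames (≈ 454.9451); B is ahead of A.

41400/91 frames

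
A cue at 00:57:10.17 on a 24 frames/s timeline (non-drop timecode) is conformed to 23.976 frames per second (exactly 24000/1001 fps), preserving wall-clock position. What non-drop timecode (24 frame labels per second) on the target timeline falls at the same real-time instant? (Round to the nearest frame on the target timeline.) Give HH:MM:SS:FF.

Source frame index: (0×3600 + 57×60 + 10) × 24 + 17 = 82337.
Real time: 82337 / (24) = 82337/24 s.
Target frame: (82337/24) × (24000/1001) = 82337000/1001 ≈ 82254.745 → 82255.
At 24 labels/s: frame 82255 → 00:57:07:07.

00:57:07:07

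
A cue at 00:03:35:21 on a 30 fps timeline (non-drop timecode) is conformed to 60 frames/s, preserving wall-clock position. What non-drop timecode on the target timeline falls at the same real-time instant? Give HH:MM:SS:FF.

00:03:35:42

Source frame index: (0×3600 + 3×60 + 35) × 30 + 21 = 6471.
Real time: 6471 / (30) = 2157/10 s.
Target frame: (2157/10) × (60) = 12942.
At 60 labels/s: frame 12942 → 00:03:35:42.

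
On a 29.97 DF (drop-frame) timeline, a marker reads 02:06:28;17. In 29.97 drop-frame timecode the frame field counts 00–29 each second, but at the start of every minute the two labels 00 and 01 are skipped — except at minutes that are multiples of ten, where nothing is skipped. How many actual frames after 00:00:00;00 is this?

Complete 10-minute blocks: 12, each 17982 frames → 215784.
Remaining 6 whole minutes in the current block: 1800 + 5 × 1798 = 10790 frames.
Within the current minute: 28 × 30 + 17 − 2 = 855 (labels ;00/;01 skipped at this minute). Total = 215784 + 10790 + 855 = 227429.

227429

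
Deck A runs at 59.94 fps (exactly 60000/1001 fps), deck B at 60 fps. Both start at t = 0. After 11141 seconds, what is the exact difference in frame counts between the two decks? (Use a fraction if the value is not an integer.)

A emits 60000/1001 × 11141 = 51420000/77 frames; B emits 60 × 11141 = 668460.
Difference = 51420/77 frames (≈ 667.7922); B is ahead of A.

51420/77 frames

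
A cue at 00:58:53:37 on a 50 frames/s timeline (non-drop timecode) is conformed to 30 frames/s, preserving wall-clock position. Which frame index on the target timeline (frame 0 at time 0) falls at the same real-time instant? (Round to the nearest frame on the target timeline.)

Source frame index: (0×3600 + 58×60 + 53) × 50 + 37 = 176687.
Real time: 176687 / (50) = 176687/50 s.
Target frame: (176687/50) × (30) = 530061/5 ≈ 106012.200 → 106012.

frame 106012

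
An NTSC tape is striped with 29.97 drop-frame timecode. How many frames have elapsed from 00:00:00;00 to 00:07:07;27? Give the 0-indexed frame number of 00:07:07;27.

12823

As if non-drop at 30 labels/s: (0 × 3600 + 7 × 60 + 7) × 30 + 27 = 12837.
Minute boundaries passed: 7; those not divisible by 10: 7 − 0 = 7; dropped labels = 2 × 7 = 14.
Actual frame index = 12837 − 14 = 12823.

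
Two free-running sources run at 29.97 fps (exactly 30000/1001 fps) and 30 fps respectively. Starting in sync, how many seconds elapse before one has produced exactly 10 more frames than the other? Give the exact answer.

1001/3 seconds

The gap grows by |30 − 30000/1001| = 30/1001 frames per second.
Time for a 10-frame gap: 10 ÷ (30/1001) = 1001/3 s.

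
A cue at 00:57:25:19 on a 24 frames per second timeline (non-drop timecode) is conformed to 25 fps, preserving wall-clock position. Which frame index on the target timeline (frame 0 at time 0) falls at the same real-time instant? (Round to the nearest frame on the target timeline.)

Source frame index: (0×3600 + 57×60 + 25) × 24 + 19 = 82699.
Real time: 82699 / (24) = 82699/24 s.
Target frame: (82699/24) × (25) = 2067475/24 ≈ 86144.792 → 86145.

frame 86145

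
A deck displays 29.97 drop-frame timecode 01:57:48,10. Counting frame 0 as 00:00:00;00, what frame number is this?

Complete 10-minute blocks: 11, each 17982 frames → 197802.
Remaining 7 whole minutes in the current block: 1800 + 6 × 1798 = 12588 frames.
Within the current minute: 48 × 30 + 10 − 2 = 1448 (labels ;00/;01 skipped at this minute). Total = 197802 + 12588 + 1448 = 211838.

211838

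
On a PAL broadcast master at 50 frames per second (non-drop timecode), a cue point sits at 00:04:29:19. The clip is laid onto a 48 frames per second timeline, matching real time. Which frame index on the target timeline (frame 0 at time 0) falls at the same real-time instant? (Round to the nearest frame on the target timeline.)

frame 12930

Source frame index: (0×3600 + 4×60 + 29) × 50 + 19 = 13469.
Real time: 13469 / (50) = 13469/50 s.
Target frame: (13469/50) × (48) = 323256/25 ≈ 12930.240 → 12930.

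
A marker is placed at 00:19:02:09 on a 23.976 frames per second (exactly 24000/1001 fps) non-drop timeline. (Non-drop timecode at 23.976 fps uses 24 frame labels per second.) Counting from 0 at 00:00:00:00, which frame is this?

frame 27417

Total seconds to the label: (0 × 3600 + 19 × 60 + 2) = 1142.
Frame index = 1142 × 24 + 9 = 27417.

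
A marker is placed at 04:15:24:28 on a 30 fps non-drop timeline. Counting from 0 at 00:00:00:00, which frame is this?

frame 459748

Total seconds to the label: (4 × 3600 + 15 × 60 + 24) = 15324.
Frame index = 15324 × 30 + 28 = 459748.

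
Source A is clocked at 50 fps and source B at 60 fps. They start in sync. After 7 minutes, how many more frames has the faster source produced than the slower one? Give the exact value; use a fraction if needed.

7 min = 420 s.
A emits 50 × 420 = 21000 frames; B emits 60 × 420 = 25200.
Difference = 4200 frames; B is ahead of A.

4200 frames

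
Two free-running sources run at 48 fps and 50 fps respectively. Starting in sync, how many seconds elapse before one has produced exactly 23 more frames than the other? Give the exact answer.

The gap grows by |50 − 48| = 2 frames per second.
Time for a 23-frame gap: 23 ÷ (2) = 11.5 s.

11.5 seconds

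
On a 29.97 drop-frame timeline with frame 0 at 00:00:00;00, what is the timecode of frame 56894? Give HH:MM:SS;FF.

Each 10-minute DF block holds 10 × 60 × 30 − 9 × 2 = 17982 frames. 56894 ÷ 17982 → 3 full blocks, remainder 2948.
Within the partial block the first minute is 1800 frames and each further minute 1798, so 1 further minute boundary passed. Total skipped labels = 18 × 3 + 2 × 1 = 56.
Non-drop label index = 56894 + 56 = 56950; at 30 labels/s that is 00:31:38:10, i.e. DF 00:31:38;10.

00:31:38;10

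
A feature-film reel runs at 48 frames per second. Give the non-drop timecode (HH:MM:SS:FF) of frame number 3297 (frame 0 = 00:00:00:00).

3297 ÷ 48 = 68 full seconds, remainder 33 frames.
68 s = 0 h 1 min 8 s.
Timecode: 00:01:08:33.

00:01:08:33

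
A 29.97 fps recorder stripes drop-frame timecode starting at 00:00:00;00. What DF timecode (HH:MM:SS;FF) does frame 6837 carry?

Each 10-minute DF block holds 10 × 60 × 30 − 9 × 2 = 17982 frames. 6837 ÷ 17982 → 0 full blocks, remainder 6837.
Within the partial block the first minute is 1800 frames and each further minute 1798, so 3 further minute boundaries passed. Total skipped labels = 18 × 0 + 2 × 3 = 6.
Non-drop label index = 6837 + 6 = 6843; at 30 labels/s that is 00:03:48:03, i.e. DF 00:03:48;03.

00:03:48;03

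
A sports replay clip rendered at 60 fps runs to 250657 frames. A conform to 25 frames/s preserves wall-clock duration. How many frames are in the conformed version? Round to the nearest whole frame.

Frames at target rate = 250657 × (25) / (60) = 1253285/12 ≈ 104440.417.
Nearest whole frame: 104440.

104440 frames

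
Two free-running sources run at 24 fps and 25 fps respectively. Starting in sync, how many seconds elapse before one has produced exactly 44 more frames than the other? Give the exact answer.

The gap grows by |25 − 24| = 1 frame per second.
Time for a 44-frame gap: 44 ÷ (1) = 44 s.

44 seconds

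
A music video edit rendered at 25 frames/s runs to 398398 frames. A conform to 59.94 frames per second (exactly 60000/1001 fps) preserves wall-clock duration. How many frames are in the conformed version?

Target frames = source frames × (target rate / source rate) = 398398 × (60000/1001)/(25) = 398398 × 2400/1001 = 955200.

955200 frames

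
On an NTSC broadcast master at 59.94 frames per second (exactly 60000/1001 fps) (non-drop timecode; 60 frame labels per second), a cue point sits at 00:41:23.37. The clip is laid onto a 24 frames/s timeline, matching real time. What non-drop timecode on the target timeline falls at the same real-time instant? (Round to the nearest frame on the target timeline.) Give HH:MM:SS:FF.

Source frame index: (0×3600 + 41×60 + 23) × 60 + 37 = 149017.
Real time: 149017 / (60000/1001) = 149166017/60000 s.
Target frame: (149166017/60000) × (24) = 149166017/2500 ≈ 59666.407 → 59666.
At 24 labels/s: frame 59666 → 00:41:26:02.

00:41:26:02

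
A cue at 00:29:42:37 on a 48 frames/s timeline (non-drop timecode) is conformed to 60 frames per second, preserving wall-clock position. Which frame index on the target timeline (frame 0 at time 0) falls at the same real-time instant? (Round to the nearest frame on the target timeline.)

Source frame index: (0×3600 + 29×60 + 42) × 48 + 37 = 85573.
Real time: 85573 / (48) = 85573/48 s.
Target frame: (85573/48) × (60) = 427865/4 ≈ 106966.250 → 106966.

frame 106966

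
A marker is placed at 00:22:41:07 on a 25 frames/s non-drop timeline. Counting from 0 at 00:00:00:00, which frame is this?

34032

Total seconds to the label: (0 × 3600 + 22 × 60 + 41) = 1361.
Frame index = 1361 × 25 + 7 = 34032.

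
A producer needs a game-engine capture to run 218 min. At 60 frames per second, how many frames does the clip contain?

218 min = 13080 s.
Frames = 13080 × 60 = 784800.

784800 frames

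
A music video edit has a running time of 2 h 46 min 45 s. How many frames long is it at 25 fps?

250125 frames

2 h 46 min 45 s = 10005 s.
Frames = 10005 × 25 = 250125.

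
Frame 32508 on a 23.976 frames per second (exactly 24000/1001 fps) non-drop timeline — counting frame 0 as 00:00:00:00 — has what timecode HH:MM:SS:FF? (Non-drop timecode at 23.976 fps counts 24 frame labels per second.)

32508 ÷ 24 = 1354 full seconds, remainder 12 frames.
1354 s = 0 h 22 min 34 s.
Timecode: 00:22:34:12.

00:22:34:12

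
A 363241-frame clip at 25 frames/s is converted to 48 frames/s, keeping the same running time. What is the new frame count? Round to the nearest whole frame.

Frames at target rate = 363241 × (48) / (25) = 17435568/25 ≈ 697422.720.
Nearest whole frame: 697423.

697423 frames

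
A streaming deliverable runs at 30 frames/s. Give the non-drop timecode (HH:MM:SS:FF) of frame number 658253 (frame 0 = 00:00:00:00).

06:05:41:23

658253 ÷ 30 = 21941 full seconds, remainder 23 frames.
21941 s = 6 h 5 min 41 s.
Timecode: 06:05:41:23.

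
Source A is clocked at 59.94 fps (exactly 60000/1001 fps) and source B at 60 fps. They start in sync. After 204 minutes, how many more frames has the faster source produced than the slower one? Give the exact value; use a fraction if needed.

204 min = 12240 s.
A emits 60000/1001 × 12240 = 734400000/1001 frames; B emits 60 × 12240 = 734400.
Difference = 734400/1001 frames (≈ 733.6663); B is ahead of A.

734400/1001 frames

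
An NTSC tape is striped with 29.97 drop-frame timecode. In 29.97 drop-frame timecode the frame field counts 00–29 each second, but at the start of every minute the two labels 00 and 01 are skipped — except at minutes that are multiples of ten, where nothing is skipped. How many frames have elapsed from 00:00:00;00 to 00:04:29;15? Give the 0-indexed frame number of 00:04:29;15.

8077

As if non-drop at 30 labels/s: (0 × 3600 + 4 × 60 + 29) × 30 + 15 = 8085.
Minute boundaries passed: 4; those not divisible by 10: 4 − 0 = 4; dropped labels = 2 × 4 = 8.
Actual frame index = 8085 − 8 = 8077.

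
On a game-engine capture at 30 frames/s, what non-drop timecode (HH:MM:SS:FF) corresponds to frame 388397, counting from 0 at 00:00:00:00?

03:35:46:17

388397 ÷ 30 = 12946 full seconds, remainder 17 frames.
12946 s = 3 h 35 min 46 s.
Timecode: 03:35:46:17.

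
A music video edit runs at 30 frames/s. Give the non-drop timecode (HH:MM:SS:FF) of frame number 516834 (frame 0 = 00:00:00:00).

516834 ÷ 30 = 17227 full seconds, remainder 24 frames.
17227 s = 4 h 47 min 7 s.
Timecode: 04:47:07:24.

04:47:07:24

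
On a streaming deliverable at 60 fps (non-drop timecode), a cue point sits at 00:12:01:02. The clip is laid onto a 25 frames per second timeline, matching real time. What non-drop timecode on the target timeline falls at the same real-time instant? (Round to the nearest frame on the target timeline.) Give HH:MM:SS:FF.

Source frame index: (0×3600 + 12×60 + 1) × 60 + 2 = 43262.
Real time: 43262 / (60) = 21631/30 s.
Target frame: (21631/30) × (25) = 108155/6 ≈ 18025.833 → 18026.
At 25 labels/s: frame 18026 → 00:12:01:01.

00:12:01:01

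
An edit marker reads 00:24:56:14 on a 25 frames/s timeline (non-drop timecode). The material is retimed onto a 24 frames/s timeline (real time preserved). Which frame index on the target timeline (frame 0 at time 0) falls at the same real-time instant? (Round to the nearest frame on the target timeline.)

frame 35917

Source frame index: (0×3600 + 24×60 + 56) × 25 + 14 = 37414.
Real time: 37414 / (25) = 37414/25 s.
Target frame: (37414/25) × (24) = 897936/25 ≈ 35917.440 → 35917.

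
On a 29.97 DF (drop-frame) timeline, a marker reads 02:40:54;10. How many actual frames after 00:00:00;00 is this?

289342

As if non-drop at 30 labels/s: (2 × 3600 + 40 × 60 + 54) × 30 + 10 = 289630.
Minute boundaries passed: 160; those not divisible by 10: 160 − 16 = 144; dropped labels = 2 × 144 = 288.
Actual frame index = 289630 − 288 = 289342.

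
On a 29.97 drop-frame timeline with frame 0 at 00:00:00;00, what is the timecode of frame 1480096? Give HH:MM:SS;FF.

13:43:05;28

Ten DF minutes hold 17982 frames, so frame 1480096 lies in block 82 (frames 1474524–1492505) with 5572 frames into that block.
The block's first minute is 1800 frames and the rest 1798 each; 5572 frames reaches minute 3, so 82 × 18 + 3 × 2 = 1482 labels have been skipped so far.
Adding those back, label number 1480096 + 1482 = 1481578 at 30 labels/s is 49385 s + 28 f = 13 h 43 min 5 s frame 28, i.e. 13:43:05;28.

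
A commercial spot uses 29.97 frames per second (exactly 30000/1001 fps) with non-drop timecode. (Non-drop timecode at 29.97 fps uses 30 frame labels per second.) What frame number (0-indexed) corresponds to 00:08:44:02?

Total seconds to the label: (0 × 3600 + 8 × 60 + 44) = 524.
Frame index = 524 × 30 + 2 = 15722.

frame 15722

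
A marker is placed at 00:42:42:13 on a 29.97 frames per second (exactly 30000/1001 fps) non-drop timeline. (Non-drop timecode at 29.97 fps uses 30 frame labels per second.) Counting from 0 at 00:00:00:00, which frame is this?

Total seconds to the label: (0 × 3600 + 42 × 60 + 42) = 2562.
Frame index = 2562 × 30 + 13 = 76873.

frame 76873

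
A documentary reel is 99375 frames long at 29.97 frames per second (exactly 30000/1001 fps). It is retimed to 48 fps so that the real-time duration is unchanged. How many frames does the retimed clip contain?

159159 frames

Target frames = source frames × (target rate / source rate) = 99375 × (48)/(30000/1001) = 99375 × 1001/625 = 159159.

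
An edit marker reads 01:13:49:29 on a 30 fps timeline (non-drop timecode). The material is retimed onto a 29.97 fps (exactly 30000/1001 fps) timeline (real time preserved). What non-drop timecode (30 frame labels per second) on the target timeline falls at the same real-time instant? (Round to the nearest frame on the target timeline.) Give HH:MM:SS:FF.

01:13:45:16

Source frame index: (1×3600 + 13×60 + 49) × 30 + 29 = 132899.
Real time: 132899 / (30) = 132899/30 s.
Target frame: (132899/30) × (30000/1001) = 10223000/77 ≈ 132766.234 → 132766.
At 30 labels/s: frame 132766 → 01:13:45:16.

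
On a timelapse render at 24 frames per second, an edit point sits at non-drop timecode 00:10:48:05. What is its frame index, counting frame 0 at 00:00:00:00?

Total seconds to the label: (0 × 3600 + 10 × 60 + 48) = 648.
Frame index = 648 × 24 + 5 = 15557.

15557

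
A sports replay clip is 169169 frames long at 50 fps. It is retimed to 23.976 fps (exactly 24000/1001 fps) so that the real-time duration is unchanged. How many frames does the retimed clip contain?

Target frames = source frames × (target rate / source rate) = 169169 × (24000/1001)/(50) = 169169 × 480/1001 = 81120.

81120 frames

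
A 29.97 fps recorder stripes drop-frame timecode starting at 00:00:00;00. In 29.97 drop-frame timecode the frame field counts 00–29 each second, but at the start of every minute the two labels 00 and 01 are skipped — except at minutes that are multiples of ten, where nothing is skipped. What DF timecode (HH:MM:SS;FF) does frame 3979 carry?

00:02:12;23

Each 10-minute DF block holds 10 × 60 × 30 − 9 × 2 = 17982 frames. 3979 ÷ 17982 → 0 full blocks, remainder 3979.
Within the partial block the first minute is 1800 frames and each further minute 1798, so 2 further minute boundaries passed. Total skipped labels = 18 × 0 + 2 × 2 = 4.
Non-drop label index = 3979 + 4 = 3983; at 30 labels/s that is 00:02:12:23, i.e. DF 00:02:12;23.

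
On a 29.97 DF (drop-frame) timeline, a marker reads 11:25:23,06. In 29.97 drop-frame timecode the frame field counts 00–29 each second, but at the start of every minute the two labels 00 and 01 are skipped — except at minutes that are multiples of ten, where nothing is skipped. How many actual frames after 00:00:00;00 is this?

Complete 10-minute blocks: 68, each 17982 frames → 1222776.
Remaining 5 whole minutes in the current block: 1800 + 4 × 1798 = 8992 frames.
Within the current minute: 23 × 30 + 6 − 2 = 694 (labels ;00/;01 skipped at this minute). Total = 1222776 + 8992 + 694 = 1232462.

1232462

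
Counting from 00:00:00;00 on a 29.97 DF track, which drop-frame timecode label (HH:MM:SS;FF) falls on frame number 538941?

Each 10-minute DF block holds 10 × 60 × 30 − 9 × 2 = 17982 frames. 538941 ÷ 17982 → 29 full blocks, remainder 17463.
Within the partial block the first minute is 1800 frames and each further minute 1798, so 9 further minute boundaries passed. Total skipped labels = 18 × 29 + 2 × 9 = 540.
Non-drop label index = 538941 + 540 = 539481; at 30 labels/s that is 04:59:42:21, i.e. DF 04:59:42;21.

04:59:42;21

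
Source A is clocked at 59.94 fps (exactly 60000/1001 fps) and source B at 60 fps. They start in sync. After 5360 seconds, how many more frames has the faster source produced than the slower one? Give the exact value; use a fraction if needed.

321600/1001 frames

A emits 60000/1001 × 5360 = 321600000/1001 frames; B emits 60 × 5360 = 321600.
Difference = 321600/1001 frames (≈ 321.2787); B is ahead of A.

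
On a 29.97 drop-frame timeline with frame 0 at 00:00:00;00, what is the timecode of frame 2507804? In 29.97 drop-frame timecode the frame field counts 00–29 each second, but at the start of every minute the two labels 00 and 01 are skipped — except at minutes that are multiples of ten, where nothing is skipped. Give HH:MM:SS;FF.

Ten DF minutes hold 17982 frames, so frame 2507804 lies in block 139 (frames 2499498–2517479) with 8306 frames into that block.
The block's first minute is 1800 frames and the rest 1798 each; 8306 frames reaches minute 4, so 139 × 18 + 4 × 2 = 2510 labels have been skipped so far.
Adding those back, label number 2507804 + 2510 = 2510314 at 30 labels/s is 83677 s + 4 f = 23 h 14 min 37 s frame 4, i.e. 23:14:37;04.

23:14:37;04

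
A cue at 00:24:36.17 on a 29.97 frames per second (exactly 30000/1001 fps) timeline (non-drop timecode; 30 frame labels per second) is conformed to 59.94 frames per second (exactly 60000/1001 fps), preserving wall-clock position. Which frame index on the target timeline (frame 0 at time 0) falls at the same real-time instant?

frame 88594

Source frame index: (0×3600 + 24×60 + 36) × 30 + 17 = 44297.
Real time: 44297 / (30000/1001) = 44341297/30000 s.
Target frame: (44341297/30000) × (60000/1001) = 88594.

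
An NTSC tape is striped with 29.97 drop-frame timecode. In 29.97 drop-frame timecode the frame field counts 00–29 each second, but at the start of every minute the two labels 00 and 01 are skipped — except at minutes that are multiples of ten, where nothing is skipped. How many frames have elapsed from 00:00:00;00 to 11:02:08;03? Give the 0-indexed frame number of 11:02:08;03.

1190651

Complete 10-minute blocks: 66, each 17982 frames → 1186812.
Remaining 2 whole minutes in the current block: 1800 + 1 × 1798 = 3598 frames.
Within the current minute: 8 × 30 + 3 − 2 = 241 (labels ;00/;01 skipped at this minute). Total = 1186812 + 3598 + 241 = 1190651.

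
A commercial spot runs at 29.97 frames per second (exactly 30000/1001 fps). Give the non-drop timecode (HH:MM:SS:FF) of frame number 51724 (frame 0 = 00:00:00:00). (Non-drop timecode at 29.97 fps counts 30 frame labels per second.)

51724 ÷ 30 = 1724 full seconds, remainder 4 frames.
1724 s = 0 h 28 min 44 s.
Timecode: 00:28:44:04.

00:28:44:04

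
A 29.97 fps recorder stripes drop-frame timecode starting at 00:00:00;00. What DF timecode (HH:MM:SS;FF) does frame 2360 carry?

Ten DF minutes hold 17982 frames, so frame 2360 lies in block 0 (frames 0–17981) with 2360 frames into that block.
The block's first minute is 1800 frames and the rest 1798 each; 2360 frames reaches minute 1, so 0 × 18 + 1 × 2 = 2 labels have been skipped so far.
Adding those back, label number 2360 + 2 = 2362 at 30 labels/s is 78 s + 22 f = 0 h 1 min 18 s frame 22, i.e. 00:01:18;22.

00:01:18;22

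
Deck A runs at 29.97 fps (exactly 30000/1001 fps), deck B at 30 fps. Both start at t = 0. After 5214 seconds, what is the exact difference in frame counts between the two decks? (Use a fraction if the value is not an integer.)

14220/91 frames

A emits 30000/1001 × 5214 = 14220000/91 frames; B emits 30 × 5214 = 156420.
Difference = 14220/91 frames (≈ 156.2637); B is ahead of A.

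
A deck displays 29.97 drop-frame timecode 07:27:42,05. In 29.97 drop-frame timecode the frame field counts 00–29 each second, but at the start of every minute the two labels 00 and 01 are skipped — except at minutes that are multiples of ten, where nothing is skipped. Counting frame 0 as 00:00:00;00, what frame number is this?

805059

As if non-drop at 30 labels/s: (7 × 3600 + 27 × 60 + 42) × 30 + 5 = 805865.
Minute boundaries passed: 447; those not divisible by 10: 447 − 44 = 403; dropped labels = 2 × 403 = 806.
Actual frame index = 805865 − 806 = 805059.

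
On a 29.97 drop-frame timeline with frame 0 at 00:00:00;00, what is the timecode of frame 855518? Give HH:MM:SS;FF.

Each 10-minute DF block holds 10 × 60 × 30 − 9 × 2 = 17982 frames. 855518 ÷ 17982 → 47 full blocks, remainder 10364.
Within the partial block the first minute is 1800 frames and each further minute 1798, so 5 further minute boundaries passed. Total skipped labels = 18 × 47 + 2 × 5 = 856.
Non-drop label index = 855518 + 856 = 856374; at 30 labels/s that is 07:55:45:24, i.e. DF 07:55:45;24.

07:55:45;24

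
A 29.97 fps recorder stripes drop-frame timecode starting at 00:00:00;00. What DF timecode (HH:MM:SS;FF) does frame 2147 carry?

Ten DF minutes hold 17982 frames, so frame 2147 lies in block 0 (frames 0–17981) with 2147 frames into that block.
The block's first minute is 1800 frames and the rest 1798 each; 2147 frames reaches minute 1, so 0 × 18 + 1 × 2 = 2 labels have been skipped so far.
Adding those back, label number 2147 + 2 = 2149 at 30 labels/s is 71 s + 19 f = 0 h 1 min 11 s frame 19, i.e. 00:01:11;19.

00:01:11;19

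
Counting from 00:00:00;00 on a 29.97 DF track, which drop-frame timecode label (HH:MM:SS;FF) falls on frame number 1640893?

Ten DF minutes hold 17982 frames, so frame 1640893 lies in block 91 (frames 1636362–1654343) with 4531 frames into that block.
The block's first minute is 1800 frames and the rest 1798 each; 4531 frames reaches minute 2, so 91 × 18 + 2 × 2 = 1642 labels have been skipped so far.
Adding those back, label number 1640893 + 1642 = 1642535 at 30 labels/s is 54751 s + 5 f = 15 h 12 min 31 s frame 5, i.e. 15:12:31;05.

15:12:31;05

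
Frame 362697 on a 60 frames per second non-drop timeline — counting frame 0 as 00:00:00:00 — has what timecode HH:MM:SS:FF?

01:40:44:57

362697 ÷ 60 = 6044 full seconds, remainder 57 frames.
6044 s = 1 h 40 min 44 s.
Timecode: 01:40:44:57.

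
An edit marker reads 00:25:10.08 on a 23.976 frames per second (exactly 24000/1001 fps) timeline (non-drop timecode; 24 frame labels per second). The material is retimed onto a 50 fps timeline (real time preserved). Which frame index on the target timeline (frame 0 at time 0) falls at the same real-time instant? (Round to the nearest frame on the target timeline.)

Source frame index: (0×3600 + 25×60 + 10) × 24 + 8 = 36248.
Real time: 36248 / (24000/1001) = 4535531/3000 s.
Target frame: (4535531/3000) × (50) = 4535531/60 ≈ 75592.183 → 75592.

frame 75592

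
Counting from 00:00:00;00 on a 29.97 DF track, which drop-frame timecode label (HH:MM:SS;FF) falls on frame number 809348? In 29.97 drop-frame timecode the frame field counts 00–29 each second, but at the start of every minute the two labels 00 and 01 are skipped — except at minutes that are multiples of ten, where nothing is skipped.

Each 10-minute DF block holds 10 × 60 × 30 − 9 × 2 = 17982 frames. 809348 ÷ 17982 → 45 full blocks, remainder 158.
Within the partial block the first minute is 1800 frames and each further minute 1798, so 0 further minute boundaries passed. Total skipped labels = 18 × 45 + 2 × 0 = 810.
Non-drop label index = 809348 + 810 = 810158; at 30 labels/s that is 07:30:05:08, i.e. DF 07:30:05;08.

07:30:05;08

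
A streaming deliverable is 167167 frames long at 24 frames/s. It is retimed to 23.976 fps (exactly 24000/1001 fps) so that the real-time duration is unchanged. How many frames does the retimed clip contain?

167000 frames

Target frames = source frames × (target rate / source rate) = 167167 × (24000/1001)/(24) = 167167 × 1000/1001 = 167000.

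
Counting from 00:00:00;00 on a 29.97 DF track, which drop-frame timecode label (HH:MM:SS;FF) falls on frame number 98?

Ten DF minutes hold 17982 frames, so frame 98 lies in block 0 (frames 0–17981) with 98 frames into that block.
The block's first minute is 1800 frames and the rest 1798 each; 98 frames reaches minute 0, so 0 × 18 + 0 × 2 = 0 labels have been skipped so far.
Adding those back, label number 98 + 0 = 98 at 30 labels/s is 3 s + 8 f = 0 h 0 min 3 s frame 8, i.e. 00:00:03;08.

00:00:03;08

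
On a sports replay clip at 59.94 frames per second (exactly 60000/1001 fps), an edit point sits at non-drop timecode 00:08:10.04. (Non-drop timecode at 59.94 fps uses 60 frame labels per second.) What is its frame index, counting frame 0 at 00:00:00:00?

Total seconds to the label: (0 × 3600 + 8 × 60 + 10) = 490.
Frame index = 490 × 60 + 4 = 29404.

frame 29404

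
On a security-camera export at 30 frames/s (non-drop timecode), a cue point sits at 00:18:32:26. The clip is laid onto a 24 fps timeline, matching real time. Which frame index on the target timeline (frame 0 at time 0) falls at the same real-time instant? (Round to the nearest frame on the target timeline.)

frame 26709

Source frame index: (0×3600 + 18×60 + 32) × 30 + 26 = 33386.
Real time: 33386 / (30) = 16693/15 s.
Target frame: (16693/15) × (24) = 133544/5 ≈ 26708.800 → 26709.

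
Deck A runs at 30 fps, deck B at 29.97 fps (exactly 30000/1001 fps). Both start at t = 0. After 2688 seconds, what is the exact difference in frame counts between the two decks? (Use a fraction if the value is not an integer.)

A emits 30 × 2688 = 80640 frames; B emits 30000/1001 × 2688 = 11520000/143.
Difference = 11520/143 frames (≈ 80.5594); B is behind A.

11520/143 frames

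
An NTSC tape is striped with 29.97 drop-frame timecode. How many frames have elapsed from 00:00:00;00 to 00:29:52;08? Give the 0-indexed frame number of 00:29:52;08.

53714

As if non-drop at 30 labels/s: (0 × 3600 + 29 × 60 + 52) × 30 + 8 = 53768.
Minute boundaries passed: 29; those not divisible by 10: 29 − 2 = 27; dropped labels = 2 × 27 = 54.
Actual frame index = 53768 − 54 = 53714.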